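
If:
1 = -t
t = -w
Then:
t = -1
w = 1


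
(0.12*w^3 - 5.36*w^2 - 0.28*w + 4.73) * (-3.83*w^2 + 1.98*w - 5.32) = -0.4596*w^5 + 20.7664*w^4 - 10.1788*w^3 + 9.8449*w^2 + 10.855*w - 25.1636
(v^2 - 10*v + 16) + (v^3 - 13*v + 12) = v^3 + v^2 - 23*v + 28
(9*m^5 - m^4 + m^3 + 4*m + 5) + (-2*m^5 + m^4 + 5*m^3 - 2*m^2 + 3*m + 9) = 7*m^5 + 6*m^3 - 2*m^2 + 7*m + 14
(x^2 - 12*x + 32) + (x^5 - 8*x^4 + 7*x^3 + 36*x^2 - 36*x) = x^5 - 8*x^4 + 7*x^3 + 37*x^2 - 48*x + 32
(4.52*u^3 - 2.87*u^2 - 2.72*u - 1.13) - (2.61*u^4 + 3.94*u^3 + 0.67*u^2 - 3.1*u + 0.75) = -2.61*u^4 + 0.58*u^3 - 3.54*u^2 + 0.38*u - 1.88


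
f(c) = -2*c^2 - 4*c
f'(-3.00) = 8.00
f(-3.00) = -6.00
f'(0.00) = -4.00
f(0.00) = 0.00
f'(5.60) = -26.40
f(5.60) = -85.12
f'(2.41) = -13.64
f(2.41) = -21.26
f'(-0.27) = -2.92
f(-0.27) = 0.93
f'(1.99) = -11.96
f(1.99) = -15.88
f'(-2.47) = 5.88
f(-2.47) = -2.32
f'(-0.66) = -1.36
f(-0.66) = 1.77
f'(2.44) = -13.76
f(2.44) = -21.67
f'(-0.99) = -0.04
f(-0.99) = 2.00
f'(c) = -4*c - 4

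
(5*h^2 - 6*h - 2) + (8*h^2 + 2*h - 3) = 13*h^2 - 4*h - 5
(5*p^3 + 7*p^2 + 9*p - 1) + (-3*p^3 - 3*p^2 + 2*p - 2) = 2*p^3 + 4*p^2 + 11*p - 3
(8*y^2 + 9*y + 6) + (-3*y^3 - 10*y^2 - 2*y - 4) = -3*y^3 - 2*y^2 + 7*y + 2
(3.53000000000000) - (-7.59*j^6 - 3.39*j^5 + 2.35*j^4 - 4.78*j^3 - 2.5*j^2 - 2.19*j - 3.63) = 7.59*j^6 + 3.39*j^5 - 2.35*j^4 + 4.78*j^3 + 2.5*j^2 + 2.19*j + 7.16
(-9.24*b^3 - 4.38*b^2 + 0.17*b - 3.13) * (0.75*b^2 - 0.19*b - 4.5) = -6.93*b^5 - 1.5294*b^4 + 42.5397*b^3 + 17.3302*b^2 - 0.1703*b + 14.085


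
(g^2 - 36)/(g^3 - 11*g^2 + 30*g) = (g + 6)/(g*(g - 5))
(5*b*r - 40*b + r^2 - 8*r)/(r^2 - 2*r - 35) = (-5*b*r + 40*b - r^2 + 8*r)/(-r^2 + 2*r + 35)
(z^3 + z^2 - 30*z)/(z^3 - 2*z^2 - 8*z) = (-z^2 - z + 30)/(-z^2 + 2*z + 8)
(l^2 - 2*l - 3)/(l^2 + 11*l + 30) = (l^2 - 2*l - 3)/(l^2 + 11*l + 30)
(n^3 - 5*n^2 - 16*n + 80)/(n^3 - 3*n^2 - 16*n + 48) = (n - 5)/(n - 3)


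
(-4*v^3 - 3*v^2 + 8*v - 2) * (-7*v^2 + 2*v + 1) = 28*v^5 + 13*v^4 - 66*v^3 + 27*v^2 + 4*v - 2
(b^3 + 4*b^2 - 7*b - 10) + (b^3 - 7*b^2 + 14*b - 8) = 2*b^3 - 3*b^2 + 7*b - 18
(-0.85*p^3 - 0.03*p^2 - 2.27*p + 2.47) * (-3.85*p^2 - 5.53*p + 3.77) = 3.2725*p^5 + 4.816*p^4 + 5.7009*p^3 + 2.9305*p^2 - 22.217*p + 9.3119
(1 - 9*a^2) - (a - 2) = -9*a^2 - a + 3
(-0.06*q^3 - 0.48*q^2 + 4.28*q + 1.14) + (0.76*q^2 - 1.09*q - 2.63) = -0.06*q^3 + 0.28*q^2 + 3.19*q - 1.49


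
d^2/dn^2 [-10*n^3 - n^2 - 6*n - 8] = -60*n - 2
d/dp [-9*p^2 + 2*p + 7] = 2 - 18*p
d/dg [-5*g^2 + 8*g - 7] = 8 - 10*g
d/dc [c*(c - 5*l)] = 2*c - 5*l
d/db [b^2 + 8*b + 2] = 2*b + 8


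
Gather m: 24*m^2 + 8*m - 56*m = 24*m^2 - 48*m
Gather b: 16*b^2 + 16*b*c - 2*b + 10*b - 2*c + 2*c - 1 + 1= 16*b^2 + b*(16*c + 8)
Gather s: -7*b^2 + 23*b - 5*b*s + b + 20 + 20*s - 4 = -7*b^2 + 24*b + s*(20 - 5*b) + 16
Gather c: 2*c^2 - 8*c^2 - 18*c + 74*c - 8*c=-6*c^2 + 48*c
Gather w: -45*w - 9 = -45*w - 9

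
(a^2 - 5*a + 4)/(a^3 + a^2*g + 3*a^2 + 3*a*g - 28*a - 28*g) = (a - 1)/(a^2 + a*g + 7*a + 7*g)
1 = 1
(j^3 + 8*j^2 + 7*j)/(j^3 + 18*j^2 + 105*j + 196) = j*(j + 1)/(j^2 + 11*j + 28)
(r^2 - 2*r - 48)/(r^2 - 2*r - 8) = (-r^2 + 2*r + 48)/(-r^2 + 2*r + 8)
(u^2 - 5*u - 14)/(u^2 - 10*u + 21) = (u + 2)/(u - 3)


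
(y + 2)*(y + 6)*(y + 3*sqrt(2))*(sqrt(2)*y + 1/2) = sqrt(2)*y^4 + 13*y^3/2 + 8*sqrt(2)*y^3 + 27*sqrt(2)*y^2/2 + 52*y^2 + 12*sqrt(2)*y + 78*y + 18*sqrt(2)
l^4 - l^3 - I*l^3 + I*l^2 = l^2*(l - 1)*(l - I)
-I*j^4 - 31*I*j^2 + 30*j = j*(j - 6*I)*(j + 5*I)*(-I*j + 1)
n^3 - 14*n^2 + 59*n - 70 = (n - 7)*(n - 5)*(n - 2)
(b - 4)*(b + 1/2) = b^2 - 7*b/2 - 2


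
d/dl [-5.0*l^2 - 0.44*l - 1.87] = -10.0*l - 0.44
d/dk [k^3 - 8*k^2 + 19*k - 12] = 3*k^2 - 16*k + 19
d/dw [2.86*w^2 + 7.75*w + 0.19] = 5.72*w + 7.75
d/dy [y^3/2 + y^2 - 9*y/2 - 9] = 3*y^2/2 + 2*y - 9/2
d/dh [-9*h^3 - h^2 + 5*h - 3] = -27*h^2 - 2*h + 5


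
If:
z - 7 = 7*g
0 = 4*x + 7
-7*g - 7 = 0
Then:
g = -1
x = -7/4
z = 0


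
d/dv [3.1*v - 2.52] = 3.10000000000000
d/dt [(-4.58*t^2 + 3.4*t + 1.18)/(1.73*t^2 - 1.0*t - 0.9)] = (-1.302*t^2 + 4.1612*t - 1.88)/(2.9929*t^4 - 3.46*t^3 - 2.114*t^2 + 1.8*t + 0.81)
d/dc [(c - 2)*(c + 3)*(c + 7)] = 3*c^2 + 16*c + 1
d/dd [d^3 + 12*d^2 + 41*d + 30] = 3*d^2 + 24*d + 41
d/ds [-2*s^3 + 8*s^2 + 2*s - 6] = -6*s^2 + 16*s + 2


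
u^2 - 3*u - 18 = (u - 6)*(u + 3)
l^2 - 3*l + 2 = (l - 2)*(l - 1)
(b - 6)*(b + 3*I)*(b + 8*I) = b^3 - 6*b^2 + 11*I*b^2 - 24*b - 66*I*b + 144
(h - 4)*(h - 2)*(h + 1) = h^3 - 5*h^2 + 2*h + 8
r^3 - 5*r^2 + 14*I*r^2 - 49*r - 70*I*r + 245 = (r - 5)*(r + 7*I)^2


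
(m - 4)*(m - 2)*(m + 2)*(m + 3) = m^4 - m^3 - 16*m^2 + 4*m + 48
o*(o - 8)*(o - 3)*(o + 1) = o^4 - 10*o^3 + 13*o^2 + 24*o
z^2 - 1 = (z - 1)*(z + 1)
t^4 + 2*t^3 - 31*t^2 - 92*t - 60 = (t - 6)*(t + 1)*(t + 2)*(t + 5)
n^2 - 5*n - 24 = (n - 8)*(n + 3)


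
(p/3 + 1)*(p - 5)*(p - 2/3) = p^3/3 - 8*p^2/9 - 41*p/9 + 10/3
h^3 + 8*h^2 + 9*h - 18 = (h - 1)*(h + 3)*(h + 6)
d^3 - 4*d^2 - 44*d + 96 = (d - 8)*(d - 2)*(d + 6)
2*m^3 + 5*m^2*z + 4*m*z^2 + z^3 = (m + z)^2*(2*m + z)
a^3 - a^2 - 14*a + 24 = (a - 3)*(a - 2)*(a + 4)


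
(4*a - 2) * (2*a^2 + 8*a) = 8*a^3 + 28*a^2 - 16*a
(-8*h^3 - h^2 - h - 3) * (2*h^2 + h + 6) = -16*h^5 - 10*h^4 - 51*h^3 - 13*h^2 - 9*h - 18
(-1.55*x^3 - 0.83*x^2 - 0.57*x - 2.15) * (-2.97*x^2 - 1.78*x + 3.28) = 4.6035*x^5 + 5.2241*x^4 - 1.9137*x^3 + 4.6777*x^2 + 1.9574*x - 7.052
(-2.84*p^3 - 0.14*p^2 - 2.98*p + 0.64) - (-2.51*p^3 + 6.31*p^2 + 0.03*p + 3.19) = -0.33*p^3 - 6.45*p^2 - 3.01*p - 2.55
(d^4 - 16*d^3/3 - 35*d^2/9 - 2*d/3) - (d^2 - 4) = d^4 - 16*d^3/3 - 44*d^2/9 - 2*d/3 + 4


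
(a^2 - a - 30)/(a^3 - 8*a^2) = (a^2 - a - 30)/(a^2*(a - 8))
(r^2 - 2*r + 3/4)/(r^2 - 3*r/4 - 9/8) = 2*(2*r - 1)/(4*r + 3)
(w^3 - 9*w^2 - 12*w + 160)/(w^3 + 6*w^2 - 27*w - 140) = (w - 8)/(w + 7)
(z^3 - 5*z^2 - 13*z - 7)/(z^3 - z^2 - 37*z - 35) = (z + 1)/(z + 5)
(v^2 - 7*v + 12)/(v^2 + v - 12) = (v - 4)/(v + 4)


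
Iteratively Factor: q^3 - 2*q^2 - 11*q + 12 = (q - 4)*(q^2 + 2*q - 3) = (q - 4)*(q + 3)*(q - 1)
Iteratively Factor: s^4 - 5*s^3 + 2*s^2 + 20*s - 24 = (s + 2)*(s^3 - 7*s^2 + 16*s - 12) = (s - 3)*(s + 2)*(s^2 - 4*s + 4) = (s - 3)*(s - 2)*(s + 2)*(s - 2)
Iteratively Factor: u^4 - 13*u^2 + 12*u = (u + 4)*(u^3 - 4*u^2 + 3*u) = (u - 3)*(u + 4)*(u^2 - u) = (u - 3)*(u - 1)*(u + 4)*(u)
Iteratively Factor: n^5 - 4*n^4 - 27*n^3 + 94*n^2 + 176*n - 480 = (n - 5)*(n^4 + n^3 - 22*n^2 - 16*n + 96) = (n - 5)*(n - 4)*(n^3 + 5*n^2 - 2*n - 24) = (n - 5)*(n - 4)*(n - 2)*(n^2 + 7*n + 12) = (n - 5)*(n - 4)*(n - 2)*(n + 3)*(n + 4)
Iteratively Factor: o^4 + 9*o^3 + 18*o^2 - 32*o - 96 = (o + 4)*(o^3 + 5*o^2 - 2*o - 24) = (o + 4)^2*(o^2 + o - 6) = (o + 3)*(o + 4)^2*(o - 2)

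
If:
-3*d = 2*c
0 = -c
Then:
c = 0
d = 0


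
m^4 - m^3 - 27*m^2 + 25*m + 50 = (m - 5)*(m - 2)*(m + 1)*(m + 5)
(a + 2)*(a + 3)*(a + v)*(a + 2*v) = a^4 + 3*a^3*v + 5*a^3 + 2*a^2*v^2 + 15*a^2*v + 6*a^2 + 10*a*v^2 + 18*a*v + 12*v^2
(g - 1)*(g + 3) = g^2 + 2*g - 3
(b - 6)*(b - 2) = b^2 - 8*b + 12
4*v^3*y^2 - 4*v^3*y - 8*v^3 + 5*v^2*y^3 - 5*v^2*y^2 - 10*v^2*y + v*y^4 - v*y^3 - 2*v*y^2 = (v + y)*(4*v + y)*(y - 2)*(v*y + v)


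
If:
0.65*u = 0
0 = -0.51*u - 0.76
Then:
No Solution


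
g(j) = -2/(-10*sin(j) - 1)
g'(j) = -20*cos(j)/(-10*sin(j) - 1)^2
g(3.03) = 0.95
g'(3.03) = 4.45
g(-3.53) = 0.42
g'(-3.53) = 0.81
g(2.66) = 0.36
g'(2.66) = 0.56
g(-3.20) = 1.26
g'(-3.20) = 7.96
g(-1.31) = -0.23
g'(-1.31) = -0.07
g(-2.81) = -0.89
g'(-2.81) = 3.72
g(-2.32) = -0.32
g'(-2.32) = 0.34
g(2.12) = 0.21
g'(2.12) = 0.11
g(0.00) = 2.00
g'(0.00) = -20.00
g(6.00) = -1.11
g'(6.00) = -5.97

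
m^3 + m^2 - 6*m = m*(m - 2)*(m + 3)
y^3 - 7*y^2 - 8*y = y*(y - 8)*(y + 1)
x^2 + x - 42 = (x - 6)*(x + 7)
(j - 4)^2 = j^2 - 8*j + 16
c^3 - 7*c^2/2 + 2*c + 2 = (c - 2)^2*(c + 1/2)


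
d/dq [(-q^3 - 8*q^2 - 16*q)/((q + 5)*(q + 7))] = (-q^4 - 24*q^3 - 185*q^2 - 560*q - 560)/(q^4 + 24*q^3 + 214*q^2 + 840*q + 1225)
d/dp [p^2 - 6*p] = 2*p - 6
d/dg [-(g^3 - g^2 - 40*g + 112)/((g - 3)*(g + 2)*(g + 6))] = 2*(-3*g^4 - 28*g^3 + 116*g^2 + 524*g - 1392)/(g^6 + 10*g^5 + g^4 - 192*g^3 - 216*g^2 + 864*g + 1296)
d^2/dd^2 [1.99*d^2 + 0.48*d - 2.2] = 3.98000000000000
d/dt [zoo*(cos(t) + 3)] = zoo*sin(t)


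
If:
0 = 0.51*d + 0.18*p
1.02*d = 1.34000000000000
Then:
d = 1.31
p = -3.72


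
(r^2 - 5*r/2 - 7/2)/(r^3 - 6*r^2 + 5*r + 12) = (r - 7/2)/(r^2 - 7*r + 12)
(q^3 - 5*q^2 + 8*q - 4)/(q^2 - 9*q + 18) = (q^3 - 5*q^2 + 8*q - 4)/(q^2 - 9*q + 18)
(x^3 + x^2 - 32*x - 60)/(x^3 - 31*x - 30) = (x + 2)/(x + 1)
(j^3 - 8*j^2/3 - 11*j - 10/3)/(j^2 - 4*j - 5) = (3*j^2 + 7*j + 2)/(3*(j + 1))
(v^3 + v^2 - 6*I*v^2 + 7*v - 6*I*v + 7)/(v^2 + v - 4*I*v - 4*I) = (v^2 - 6*I*v + 7)/(v - 4*I)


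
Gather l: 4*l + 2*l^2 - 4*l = 2*l^2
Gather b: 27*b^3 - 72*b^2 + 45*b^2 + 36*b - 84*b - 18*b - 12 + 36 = 27*b^3 - 27*b^2 - 66*b + 24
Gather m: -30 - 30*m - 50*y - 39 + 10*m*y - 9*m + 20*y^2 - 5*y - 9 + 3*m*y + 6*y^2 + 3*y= m*(13*y - 39) + 26*y^2 - 52*y - 78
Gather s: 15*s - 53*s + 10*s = -28*s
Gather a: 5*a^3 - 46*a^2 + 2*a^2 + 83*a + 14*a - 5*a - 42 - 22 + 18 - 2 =5*a^3 - 44*a^2 + 92*a - 48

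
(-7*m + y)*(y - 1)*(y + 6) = -7*m*y^2 - 35*m*y + 42*m + y^3 + 5*y^2 - 6*y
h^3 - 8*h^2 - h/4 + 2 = (h - 8)*(h - 1/2)*(h + 1/2)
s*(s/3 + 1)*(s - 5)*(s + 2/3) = s^4/3 - 4*s^3/9 - 49*s^2/9 - 10*s/3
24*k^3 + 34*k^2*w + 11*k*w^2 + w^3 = (k + w)*(4*k + w)*(6*k + w)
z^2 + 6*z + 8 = (z + 2)*(z + 4)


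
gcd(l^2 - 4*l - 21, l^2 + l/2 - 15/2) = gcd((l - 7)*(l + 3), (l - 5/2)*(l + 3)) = l + 3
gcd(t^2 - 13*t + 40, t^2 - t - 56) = t - 8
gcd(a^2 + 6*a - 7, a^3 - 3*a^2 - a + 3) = a - 1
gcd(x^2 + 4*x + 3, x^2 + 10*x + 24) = 1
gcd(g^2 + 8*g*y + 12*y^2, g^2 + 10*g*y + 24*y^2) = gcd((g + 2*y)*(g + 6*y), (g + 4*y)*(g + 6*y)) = g + 6*y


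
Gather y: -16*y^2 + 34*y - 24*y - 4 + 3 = -16*y^2 + 10*y - 1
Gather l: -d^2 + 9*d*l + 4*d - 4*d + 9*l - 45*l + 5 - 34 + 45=-d^2 + l*(9*d - 36) + 16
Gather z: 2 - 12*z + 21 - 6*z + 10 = 33 - 18*z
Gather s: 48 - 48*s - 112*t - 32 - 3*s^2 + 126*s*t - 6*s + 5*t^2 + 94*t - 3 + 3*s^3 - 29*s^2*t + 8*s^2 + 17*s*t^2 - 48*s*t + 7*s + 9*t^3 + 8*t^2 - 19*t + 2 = 3*s^3 + s^2*(5 - 29*t) + s*(17*t^2 + 78*t - 47) + 9*t^3 + 13*t^2 - 37*t + 15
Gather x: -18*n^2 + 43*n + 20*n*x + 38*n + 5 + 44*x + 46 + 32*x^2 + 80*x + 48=-18*n^2 + 81*n + 32*x^2 + x*(20*n + 124) + 99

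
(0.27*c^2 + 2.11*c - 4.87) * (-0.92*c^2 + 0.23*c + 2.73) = -0.2484*c^4 - 1.8791*c^3 + 5.7028*c^2 + 4.6402*c - 13.2951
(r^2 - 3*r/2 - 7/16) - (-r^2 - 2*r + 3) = 2*r^2 + r/2 - 55/16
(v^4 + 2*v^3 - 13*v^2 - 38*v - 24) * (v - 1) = v^5 + v^4 - 15*v^3 - 25*v^2 + 14*v + 24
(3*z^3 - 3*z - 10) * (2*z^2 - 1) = 6*z^5 - 9*z^3 - 20*z^2 + 3*z + 10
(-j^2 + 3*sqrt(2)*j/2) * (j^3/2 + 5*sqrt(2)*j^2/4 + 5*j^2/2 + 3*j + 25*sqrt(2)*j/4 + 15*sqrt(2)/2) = -j^5/2 - 5*j^4/2 - sqrt(2)*j^4/2 - 5*sqrt(2)*j^3/2 + 3*j^3/4 - 3*sqrt(2)*j^2 + 75*j^2/4 + 45*j/2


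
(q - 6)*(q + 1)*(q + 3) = q^3 - 2*q^2 - 21*q - 18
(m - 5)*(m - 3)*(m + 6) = m^3 - 2*m^2 - 33*m + 90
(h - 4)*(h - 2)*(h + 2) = h^3 - 4*h^2 - 4*h + 16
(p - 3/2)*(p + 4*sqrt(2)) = p^2 - 3*p/2 + 4*sqrt(2)*p - 6*sqrt(2)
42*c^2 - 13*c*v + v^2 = (-7*c + v)*(-6*c + v)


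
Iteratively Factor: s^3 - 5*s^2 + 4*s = (s - 1)*(s^2 - 4*s) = s*(s - 1)*(s - 4)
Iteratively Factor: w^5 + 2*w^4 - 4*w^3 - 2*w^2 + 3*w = (w + 3)*(w^4 - w^3 - w^2 + w) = (w + 1)*(w + 3)*(w^3 - 2*w^2 + w) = (w - 1)*(w + 1)*(w + 3)*(w^2 - w) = w*(w - 1)*(w + 1)*(w + 3)*(w - 1)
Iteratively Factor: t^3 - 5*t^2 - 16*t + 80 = (t - 5)*(t^2 - 16) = (t - 5)*(t + 4)*(t - 4)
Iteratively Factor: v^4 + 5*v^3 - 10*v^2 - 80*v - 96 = (v - 4)*(v^3 + 9*v^2 + 26*v + 24) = (v - 4)*(v + 2)*(v^2 + 7*v + 12) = (v - 4)*(v + 2)*(v + 3)*(v + 4)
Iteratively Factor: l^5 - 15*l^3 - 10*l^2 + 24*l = (l + 2)*(l^4 - 2*l^3 - 11*l^2 + 12*l) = (l + 2)*(l + 3)*(l^3 - 5*l^2 + 4*l) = (l - 4)*(l + 2)*(l + 3)*(l^2 - l) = l*(l - 4)*(l + 2)*(l + 3)*(l - 1)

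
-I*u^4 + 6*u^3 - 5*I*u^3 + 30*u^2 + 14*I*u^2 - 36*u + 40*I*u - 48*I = (u + 6)*(u + 2*I)*(u + 4*I)*(-I*u + I)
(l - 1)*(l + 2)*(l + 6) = l^3 + 7*l^2 + 4*l - 12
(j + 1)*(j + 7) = j^2 + 8*j + 7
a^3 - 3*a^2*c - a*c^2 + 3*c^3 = (a - 3*c)*(a - c)*(a + c)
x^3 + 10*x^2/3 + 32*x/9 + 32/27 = (x + 2/3)*(x + 4/3)^2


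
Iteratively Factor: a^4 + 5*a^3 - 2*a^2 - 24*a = (a - 2)*(a^3 + 7*a^2 + 12*a) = a*(a - 2)*(a^2 + 7*a + 12) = a*(a - 2)*(a + 3)*(a + 4)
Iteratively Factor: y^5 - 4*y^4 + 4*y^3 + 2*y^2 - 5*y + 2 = (y - 1)*(y^4 - 3*y^3 + y^2 + 3*y - 2) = (y - 2)*(y - 1)*(y^3 - y^2 - y + 1) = (y - 2)*(y - 1)^2*(y^2 - 1) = (y - 2)*(y - 1)^3*(y + 1)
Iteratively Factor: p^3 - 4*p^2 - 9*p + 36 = (p + 3)*(p^2 - 7*p + 12) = (p - 4)*(p + 3)*(p - 3)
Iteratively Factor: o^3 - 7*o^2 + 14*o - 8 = (o - 4)*(o^2 - 3*o + 2) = (o - 4)*(o - 2)*(o - 1)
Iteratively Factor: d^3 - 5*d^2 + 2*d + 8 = (d - 4)*(d^2 - d - 2) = (d - 4)*(d - 2)*(d + 1)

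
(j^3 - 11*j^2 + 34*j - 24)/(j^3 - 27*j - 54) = (j^2 - 5*j + 4)/(j^2 + 6*j + 9)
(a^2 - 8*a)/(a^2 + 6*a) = (a - 8)/(a + 6)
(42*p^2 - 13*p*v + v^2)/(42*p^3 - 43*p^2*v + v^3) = (7*p - v)/(7*p^2 - 6*p*v - v^2)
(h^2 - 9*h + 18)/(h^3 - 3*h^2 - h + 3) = (h - 6)/(h^2 - 1)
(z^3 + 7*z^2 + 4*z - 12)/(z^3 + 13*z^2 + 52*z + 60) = (z - 1)/(z + 5)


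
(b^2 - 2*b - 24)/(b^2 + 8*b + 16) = (b - 6)/(b + 4)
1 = 1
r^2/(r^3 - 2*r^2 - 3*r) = r/(r^2 - 2*r - 3)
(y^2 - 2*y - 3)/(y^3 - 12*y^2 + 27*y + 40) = (y - 3)/(y^2 - 13*y + 40)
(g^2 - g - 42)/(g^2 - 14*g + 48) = (g^2 - g - 42)/(g^2 - 14*g + 48)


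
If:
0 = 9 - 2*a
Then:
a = 9/2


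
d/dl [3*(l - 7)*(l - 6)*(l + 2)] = 9*l^2 - 66*l + 48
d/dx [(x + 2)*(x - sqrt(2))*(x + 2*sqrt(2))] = 3*x^2 + 2*sqrt(2)*x + 4*x - 4 + 2*sqrt(2)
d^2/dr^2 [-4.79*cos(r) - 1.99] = 4.79*cos(r)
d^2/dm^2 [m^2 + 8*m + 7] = 2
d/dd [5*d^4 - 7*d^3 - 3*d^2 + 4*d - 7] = 20*d^3 - 21*d^2 - 6*d + 4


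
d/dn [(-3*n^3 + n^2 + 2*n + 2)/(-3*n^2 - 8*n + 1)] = (9*n^4 + 48*n^3 - 11*n^2 + 14*n + 18)/(9*n^4 + 48*n^3 + 58*n^2 - 16*n + 1)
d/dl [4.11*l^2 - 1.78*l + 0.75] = 8.22*l - 1.78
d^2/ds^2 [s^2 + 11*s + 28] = 2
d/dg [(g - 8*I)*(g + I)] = 2*g - 7*I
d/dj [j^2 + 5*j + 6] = 2*j + 5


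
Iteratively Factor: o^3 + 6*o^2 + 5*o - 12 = (o + 3)*(o^2 + 3*o - 4) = (o - 1)*(o + 3)*(o + 4)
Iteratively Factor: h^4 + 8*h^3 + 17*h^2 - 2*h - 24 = (h + 2)*(h^3 + 6*h^2 + 5*h - 12) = (h + 2)*(h + 3)*(h^2 + 3*h - 4) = (h + 2)*(h + 3)*(h + 4)*(h - 1)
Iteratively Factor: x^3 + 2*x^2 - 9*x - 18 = (x + 3)*(x^2 - x - 6) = (x - 3)*(x + 3)*(x + 2)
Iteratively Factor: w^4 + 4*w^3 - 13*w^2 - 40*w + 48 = (w - 1)*(w^3 + 5*w^2 - 8*w - 48) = (w - 1)*(w + 4)*(w^2 + w - 12) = (w - 3)*(w - 1)*(w + 4)*(w + 4)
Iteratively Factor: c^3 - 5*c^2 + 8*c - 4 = (c - 1)*(c^2 - 4*c + 4) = (c - 2)*(c - 1)*(c - 2)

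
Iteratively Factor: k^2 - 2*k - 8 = (k + 2)*(k - 4)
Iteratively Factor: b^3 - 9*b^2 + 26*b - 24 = (b - 3)*(b^2 - 6*b + 8) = (b - 4)*(b - 3)*(b - 2)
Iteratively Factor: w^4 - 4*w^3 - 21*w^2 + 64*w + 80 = (w - 4)*(w^3 - 21*w - 20) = (w - 4)*(w + 4)*(w^2 - 4*w - 5) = (w - 5)*(w - 4)*(w + 4)*(w + 1)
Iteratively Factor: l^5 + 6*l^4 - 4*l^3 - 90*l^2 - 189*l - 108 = (l + 3)*(l^4 + 3*l^3 - 13*l^2 - 51*l - 36) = (l + 1)*(l + 3)*(l^3 + 2*l^2 - 15*l - 36) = (l - 4)*(l + 1)*(l + 3)*(l^2 + 6*l + 9) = (l - 4)*(l + 1)*(l + 3)^2*(l + 3)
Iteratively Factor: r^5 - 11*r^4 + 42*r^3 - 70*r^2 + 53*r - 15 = (r - 1)*(r^4 - 10*r^3 + 32*r^2 - 38*r + 15) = (r - 1)^2*(r^3 - 9*r^2 + 23*r - 15) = (r - 1)^3*(r^2 - 8*r + 15) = (r - 5)*(r - 1)^3*(r - 3)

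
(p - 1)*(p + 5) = p^2 + 4*p - 5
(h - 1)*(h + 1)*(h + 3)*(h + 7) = h^4 + 10*h^3 + 20*h^2 - 10*h - 21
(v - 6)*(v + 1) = v^2 - 5*v - 6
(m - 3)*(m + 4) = m^2 + m - 12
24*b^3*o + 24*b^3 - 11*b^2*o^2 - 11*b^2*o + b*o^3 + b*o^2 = (-8*b + o)*(-3*b + o)*(b*o + b)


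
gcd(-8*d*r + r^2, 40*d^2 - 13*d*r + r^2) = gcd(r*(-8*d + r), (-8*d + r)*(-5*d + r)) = -8*d + r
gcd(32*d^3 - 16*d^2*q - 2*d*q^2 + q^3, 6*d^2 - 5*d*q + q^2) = -2*d + q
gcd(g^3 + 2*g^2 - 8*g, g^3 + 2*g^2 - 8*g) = g^3 + 2*g^2 - 8*g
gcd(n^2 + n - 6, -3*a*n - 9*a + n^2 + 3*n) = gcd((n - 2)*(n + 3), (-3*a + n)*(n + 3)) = n + 3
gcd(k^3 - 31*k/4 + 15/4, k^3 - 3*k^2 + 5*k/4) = k^2 - 3*k + 5/4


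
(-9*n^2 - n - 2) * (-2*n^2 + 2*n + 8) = 18*n^4 - 16*n^3 - 70*n^2 - 12*n - 16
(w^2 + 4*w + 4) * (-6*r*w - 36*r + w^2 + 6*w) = -6*r*w^3 - 60*r*w^2 - 168*r*w - 144*r + w^4 + 10*w^3 + 28*w^2 + 24*w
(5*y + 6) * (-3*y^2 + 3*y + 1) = -15*y^3 - 3*y^2 + 23*y + 6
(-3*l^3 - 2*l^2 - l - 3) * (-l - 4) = 3*l^4 + 14*l^3 + 9*l^2 + 7*l + 12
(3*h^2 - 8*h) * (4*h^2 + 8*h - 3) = 12*h^4 - 8*h^3 - 73*h^2 + 24*h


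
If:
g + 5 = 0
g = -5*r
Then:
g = -5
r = 1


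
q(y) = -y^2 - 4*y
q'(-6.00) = 8.00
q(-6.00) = -12.00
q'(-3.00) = 2.00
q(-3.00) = 3.00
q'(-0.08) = -3.84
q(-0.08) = 0.31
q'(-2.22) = 0.44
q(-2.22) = 3.95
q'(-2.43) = 0.86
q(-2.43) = 3.82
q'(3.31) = -10.62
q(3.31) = -24.20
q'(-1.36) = -1.28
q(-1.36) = 3.59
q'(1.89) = -7.78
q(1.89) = -11.13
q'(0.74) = -5.48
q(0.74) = -3.51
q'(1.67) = -7.34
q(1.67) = -9.47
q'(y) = -2*y - 4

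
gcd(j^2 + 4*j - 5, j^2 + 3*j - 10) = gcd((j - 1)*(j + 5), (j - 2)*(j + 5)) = j + 5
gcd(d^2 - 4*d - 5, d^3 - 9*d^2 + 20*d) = d - 5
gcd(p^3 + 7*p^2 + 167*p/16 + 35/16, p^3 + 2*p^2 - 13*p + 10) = p + 5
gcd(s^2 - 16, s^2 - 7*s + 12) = s - 4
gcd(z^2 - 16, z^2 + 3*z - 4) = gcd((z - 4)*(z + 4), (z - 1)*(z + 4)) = z + 4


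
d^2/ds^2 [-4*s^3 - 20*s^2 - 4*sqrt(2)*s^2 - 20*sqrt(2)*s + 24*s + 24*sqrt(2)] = -24*s - 40 - 8*sqrt(2)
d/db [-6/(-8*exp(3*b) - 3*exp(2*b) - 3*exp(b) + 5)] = (-144*exp(2*b) - 36*exp(b) - 18)*exp(b)/(8*exp(3*b) + 3*exp(2*b) + 3*exp(b) - 5)^2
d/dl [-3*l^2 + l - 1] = 1 - 6*l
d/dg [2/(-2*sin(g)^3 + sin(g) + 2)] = 4*(cos(g) - 3*cos(3*g))/(sin(g) - sin(3*g) - 4)^2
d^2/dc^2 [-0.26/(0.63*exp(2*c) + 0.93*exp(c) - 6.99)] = ((0.6552*exp(c) + 0.2418)*(0.63*exp(2*c) + 0.93*exp(c) - 6.99) - 0.26*(1.26*exp(c) + 0.93)*(2.52*exp(c) + 1.86)*exp(c))*exp(c)/(0.63*exp(2*c) + 0.93*exp(c) - 6.99)^3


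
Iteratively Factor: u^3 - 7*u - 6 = (u - 3)*(u^2 + 3*u + 2) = (u - 3)*(u + 2)*(u + 1)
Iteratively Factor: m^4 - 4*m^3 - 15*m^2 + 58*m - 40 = (m + 4)*(m^3 - 8*m^2 + 17*m - 10) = (m - 1)*(m + 4)*(m^2 - 7*m + 10) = (m - 5)*(m - 1)*(m + 4)*(m - 2)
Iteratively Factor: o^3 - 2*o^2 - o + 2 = (o - 1)*(o^2 - o - 2) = (o - 2)*(o - 1)*(o + 1)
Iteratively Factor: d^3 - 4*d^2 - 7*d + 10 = (d - 5)*(d^2 + d - 2) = (d - 5)*(d + 2)*(d - 1)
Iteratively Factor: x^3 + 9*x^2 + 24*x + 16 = (x + 4)*(x^2 + 5*x + 4) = (x + 1)*(x + 4)*(x + 4)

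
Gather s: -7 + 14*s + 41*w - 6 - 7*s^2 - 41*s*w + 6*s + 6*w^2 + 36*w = -7*s^2 + s*(20 - 41*w) + 6*w^2 + 77*w - 13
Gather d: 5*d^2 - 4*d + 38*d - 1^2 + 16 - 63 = 5*d^2 + 34*d - 48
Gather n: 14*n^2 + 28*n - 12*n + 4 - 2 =14*n^2 + 16*n + 2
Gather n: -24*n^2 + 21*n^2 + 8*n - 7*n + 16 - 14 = -3*n^2 + n + 2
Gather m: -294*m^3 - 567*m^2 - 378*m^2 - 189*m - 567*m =-294*m^3 - 945*m^2 - 756*m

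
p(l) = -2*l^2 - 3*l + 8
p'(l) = -4*l - 3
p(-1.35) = 8.40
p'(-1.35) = 2.40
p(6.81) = -105.18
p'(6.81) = -30.24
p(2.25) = -8.88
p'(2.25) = -12.00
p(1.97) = -5.67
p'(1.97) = -10.88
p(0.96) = 3.28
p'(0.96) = -6.84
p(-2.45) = 3.34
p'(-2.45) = 6.80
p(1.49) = -0.91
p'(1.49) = -8.96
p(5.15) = -60.50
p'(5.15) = -23.60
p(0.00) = 8.00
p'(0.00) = -3.00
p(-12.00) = -244.00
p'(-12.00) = 45.00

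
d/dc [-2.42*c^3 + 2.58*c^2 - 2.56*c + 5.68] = -7.26*c^2 + 5.16*c - 2.56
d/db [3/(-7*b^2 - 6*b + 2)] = 6*(7*b + 3)/(7*b^2 + 6*b - 2)^2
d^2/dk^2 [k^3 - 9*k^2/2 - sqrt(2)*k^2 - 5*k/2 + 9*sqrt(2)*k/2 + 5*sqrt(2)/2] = 6*k - 9 - 2*sqrt(2)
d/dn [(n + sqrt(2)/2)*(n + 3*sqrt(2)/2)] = 2*n + 2*sqrt(2)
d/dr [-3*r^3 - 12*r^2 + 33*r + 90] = -9*r^2 - 24*r + 33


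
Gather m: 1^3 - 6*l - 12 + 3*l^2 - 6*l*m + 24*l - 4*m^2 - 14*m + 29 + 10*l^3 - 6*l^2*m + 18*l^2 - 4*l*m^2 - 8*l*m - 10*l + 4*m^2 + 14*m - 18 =10*l^3 + 21*l^2 - 4*l*m^2 + 8*l + m*(-6*l^2 - 14*l)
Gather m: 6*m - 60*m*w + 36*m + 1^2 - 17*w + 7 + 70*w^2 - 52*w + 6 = m*(42 - 60*w) + 70*w^2 - 69*w + 14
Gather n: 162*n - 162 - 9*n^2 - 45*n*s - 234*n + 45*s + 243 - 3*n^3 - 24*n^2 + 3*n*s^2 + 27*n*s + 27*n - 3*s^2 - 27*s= -3*n^3 - 33*n^2 + n*(3*s^2 - 18*s - 45) - 3*s^2 + 18*s + 81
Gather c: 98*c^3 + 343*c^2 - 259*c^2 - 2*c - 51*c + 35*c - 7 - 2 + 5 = 98*c^3 + 84*c^2 - 18*c - 4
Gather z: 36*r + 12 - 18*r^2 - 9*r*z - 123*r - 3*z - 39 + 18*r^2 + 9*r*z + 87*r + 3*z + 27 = 0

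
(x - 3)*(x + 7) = x^2 + 4*x - 21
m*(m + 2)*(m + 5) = m^3 + 7*m^2 + 10*m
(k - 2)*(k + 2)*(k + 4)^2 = k^4 + 8*k^3 + 12*k^2 - 32*k - 64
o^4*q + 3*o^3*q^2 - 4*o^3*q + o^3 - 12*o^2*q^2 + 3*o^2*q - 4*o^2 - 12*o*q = o*(o - 4)*(o + 3*q)*(o*q + 1)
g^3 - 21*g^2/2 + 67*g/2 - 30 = (g - 5)*(g - 4)*(g - 3/2)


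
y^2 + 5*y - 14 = (y - 2)*(y + 7)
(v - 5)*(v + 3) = v^2 - 2*v - 15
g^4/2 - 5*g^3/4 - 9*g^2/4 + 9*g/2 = g*(g/2 + 1)*(g - 3)*(g - 3/2)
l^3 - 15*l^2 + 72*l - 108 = (l - 6)^2*(l - 3)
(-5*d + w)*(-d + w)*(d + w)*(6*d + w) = 30*d^4 - d^3*w - 31*d^2*w^2 + d*w^3 + w^4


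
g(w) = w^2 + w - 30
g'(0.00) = 1.00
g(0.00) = -30.00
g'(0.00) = 1.00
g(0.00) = -30.00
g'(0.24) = 1.48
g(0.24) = -29.70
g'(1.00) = 3.00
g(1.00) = -28.00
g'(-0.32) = 0.36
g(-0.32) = -30.22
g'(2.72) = 6.44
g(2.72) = -19.88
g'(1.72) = 4.44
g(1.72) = -25.32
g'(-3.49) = -5.98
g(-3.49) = -21.31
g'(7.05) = 15.10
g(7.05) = 26.75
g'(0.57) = 2.14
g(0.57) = -29.11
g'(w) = 2*w + 1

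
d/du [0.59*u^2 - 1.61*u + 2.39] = 1.18*u - 1.61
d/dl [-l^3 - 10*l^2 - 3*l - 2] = -3*l^2 - 20*l - 3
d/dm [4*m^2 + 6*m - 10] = 8*m + 6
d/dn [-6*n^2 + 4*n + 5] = 4 - 12*n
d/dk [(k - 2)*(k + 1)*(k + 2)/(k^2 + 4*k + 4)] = k*(k + 4)/(k^2 + 4*k + 4)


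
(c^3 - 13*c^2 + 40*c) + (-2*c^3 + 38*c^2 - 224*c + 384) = -c^3 + 25*c^2 - 184*c + 384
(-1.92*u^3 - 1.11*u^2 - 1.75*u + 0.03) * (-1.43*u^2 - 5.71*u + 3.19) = 2.7456*u^5 + 12.5505*u^4 + 2.7158*u^3 + 6.4087*u^2 - 5.7538*u + 0.0957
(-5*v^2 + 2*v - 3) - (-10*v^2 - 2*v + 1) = 5*v^2 + 4*v - 4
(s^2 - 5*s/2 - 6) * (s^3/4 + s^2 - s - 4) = s^5/4 + 3*s^4/8 - 5*s^3 - 15*s^2/2 + 16*s + 24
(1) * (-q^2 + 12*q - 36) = -q^2 + 12*q - 36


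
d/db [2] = 0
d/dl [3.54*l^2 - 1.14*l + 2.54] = 7.08*l - 1.14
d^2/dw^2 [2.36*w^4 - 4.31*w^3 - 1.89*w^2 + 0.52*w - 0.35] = 28.32*w^2 - 25.86*w - 3.78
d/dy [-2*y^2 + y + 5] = 1 - 4*y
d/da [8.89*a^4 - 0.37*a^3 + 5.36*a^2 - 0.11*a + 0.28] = 35.56*a^3 - 1.11*a^2 + 10.72*a - 0.11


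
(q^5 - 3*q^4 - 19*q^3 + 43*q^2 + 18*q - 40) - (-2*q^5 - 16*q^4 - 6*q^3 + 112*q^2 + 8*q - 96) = 3*q^5 + 13*q^4 - 13*q^3 - 69*q^2 + 10*q + 56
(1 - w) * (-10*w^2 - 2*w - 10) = 10*w^3 - 8*w^2 + 8*w - 10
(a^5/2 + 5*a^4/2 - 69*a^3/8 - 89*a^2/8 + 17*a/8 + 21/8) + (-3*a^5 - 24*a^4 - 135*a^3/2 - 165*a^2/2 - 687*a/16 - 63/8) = -5*a^5/2 - 43*a^4/2 - 609*a^3/8 - 749*a^2/8 - 653*a/16 - 21/4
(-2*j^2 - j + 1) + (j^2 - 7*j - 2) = -j^2 - 8*j - 1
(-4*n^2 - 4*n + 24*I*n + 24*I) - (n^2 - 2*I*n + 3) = -5*n^2 - 4*n + 26*I*n - 3 + 24*I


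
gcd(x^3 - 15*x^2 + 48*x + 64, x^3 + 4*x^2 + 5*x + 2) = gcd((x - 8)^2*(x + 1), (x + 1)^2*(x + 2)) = x + 1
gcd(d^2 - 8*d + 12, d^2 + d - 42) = d - 6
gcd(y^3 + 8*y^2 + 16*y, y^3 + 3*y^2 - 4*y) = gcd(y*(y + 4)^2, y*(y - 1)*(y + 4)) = y^2 + 4*y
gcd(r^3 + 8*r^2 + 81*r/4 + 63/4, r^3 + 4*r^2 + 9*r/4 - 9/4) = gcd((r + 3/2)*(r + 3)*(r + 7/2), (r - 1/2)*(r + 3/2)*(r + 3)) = r^2 + 9*r/2 + 9/2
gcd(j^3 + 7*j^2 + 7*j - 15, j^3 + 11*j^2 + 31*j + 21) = j + 3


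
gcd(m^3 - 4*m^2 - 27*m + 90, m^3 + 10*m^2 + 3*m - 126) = m - 3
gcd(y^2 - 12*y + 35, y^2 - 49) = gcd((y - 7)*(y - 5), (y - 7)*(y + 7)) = y - 7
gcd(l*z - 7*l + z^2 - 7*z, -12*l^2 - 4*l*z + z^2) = 1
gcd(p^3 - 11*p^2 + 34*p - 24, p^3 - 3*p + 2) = p - 1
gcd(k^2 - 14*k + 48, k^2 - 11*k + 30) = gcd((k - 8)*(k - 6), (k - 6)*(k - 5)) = k - 6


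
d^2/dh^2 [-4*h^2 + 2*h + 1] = -8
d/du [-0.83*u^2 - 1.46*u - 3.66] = -1.66*u - 1.46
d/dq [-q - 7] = -1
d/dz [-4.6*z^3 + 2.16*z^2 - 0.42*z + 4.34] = -13.8*z^2 + 4.32*z - 0.42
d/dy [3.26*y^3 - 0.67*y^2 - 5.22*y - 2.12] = 9.78*y^2 - 1.34*y - 5.22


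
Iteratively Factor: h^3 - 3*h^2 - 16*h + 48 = (h + 4)*(h^2 - 7*h + 12) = (h - 3)*(h + 4)*(h - 4)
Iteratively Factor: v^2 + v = (v)*(v + 1)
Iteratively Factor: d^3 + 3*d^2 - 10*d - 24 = (d + 2)*(d^2 + d - 12) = (d - 3)*(d + 2)*(d + 4)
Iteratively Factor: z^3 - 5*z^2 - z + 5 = (z - 1)*(z^2 - 4*z - 5) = (z - 1)*(z + 1)*(z - 5)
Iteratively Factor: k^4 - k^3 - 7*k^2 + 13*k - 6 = (k - 1)*(k^3 - 7*k + 6) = (k - 2)*(k - 1)*(k^2 + 2*k - 3) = (k - 2)*(k - 1)*(k + 3)*(k - 1)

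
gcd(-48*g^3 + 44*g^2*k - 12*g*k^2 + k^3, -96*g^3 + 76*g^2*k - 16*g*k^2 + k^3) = 12*g^2 - 8*g*k + k^2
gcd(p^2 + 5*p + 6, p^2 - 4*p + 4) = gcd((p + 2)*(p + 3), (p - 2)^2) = 1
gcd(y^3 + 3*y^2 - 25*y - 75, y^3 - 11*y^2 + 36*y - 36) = 1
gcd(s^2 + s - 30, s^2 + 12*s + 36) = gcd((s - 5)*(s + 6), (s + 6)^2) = s + 6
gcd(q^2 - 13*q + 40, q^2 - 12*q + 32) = q - 8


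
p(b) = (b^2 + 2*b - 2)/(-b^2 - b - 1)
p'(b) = (2*b + 1)*(b^2 + 2*b - 2)/(-b^2 - b - 1)^2 + (2*b + 2)/(-b^2 - b - 1) = (b^2 - 6*b - 4)/(b^4 + 2*b^3 + 3*b^2 + 2*b + 1)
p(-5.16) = -0.64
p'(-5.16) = 0.11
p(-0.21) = 2.85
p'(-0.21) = -3.87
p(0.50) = 0.43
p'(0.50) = -2.20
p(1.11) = -0.43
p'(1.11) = -0.84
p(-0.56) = 3.72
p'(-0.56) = -0.57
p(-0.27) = 3.07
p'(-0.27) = -3.58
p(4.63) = -1.06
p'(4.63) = -0.01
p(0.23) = 1.16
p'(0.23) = -3.24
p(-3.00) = -0.14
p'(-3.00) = 0.47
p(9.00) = -1.07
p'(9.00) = 0.00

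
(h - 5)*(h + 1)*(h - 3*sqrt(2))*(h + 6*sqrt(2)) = h^4 - 4*h^3 + 3*sqrt(2)*h^3 - 41*h^2 - 12*sqrt(2)*h^2 - 15*sqrt(2)*h + 144*h + 180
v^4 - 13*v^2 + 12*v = v*(v - 3)*(v - 1)*(v + 4)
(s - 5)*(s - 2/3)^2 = s^3 - 19*s^2/3 + 64*s/9 - 20/9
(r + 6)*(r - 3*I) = r^2 + 6*r - 3*I*r - 18*I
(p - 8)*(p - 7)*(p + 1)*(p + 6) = p^4 - 8*p^3 - 43*p^2 + 302*p + 336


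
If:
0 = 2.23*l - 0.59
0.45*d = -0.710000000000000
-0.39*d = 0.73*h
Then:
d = -1.58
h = 0.84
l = 0.26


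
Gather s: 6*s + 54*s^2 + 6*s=54*s^2 + 12*s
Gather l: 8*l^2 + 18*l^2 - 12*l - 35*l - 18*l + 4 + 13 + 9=26*l^2 - 65*l + 26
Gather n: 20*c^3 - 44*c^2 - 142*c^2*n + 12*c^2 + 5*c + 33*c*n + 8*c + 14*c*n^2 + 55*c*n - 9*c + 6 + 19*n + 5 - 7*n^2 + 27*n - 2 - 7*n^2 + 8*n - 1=20*c^3 - 32*c^2 + 4*c + n^2*(14*c - 14) + n*(-142*c^2 + 88*c + 54) + 8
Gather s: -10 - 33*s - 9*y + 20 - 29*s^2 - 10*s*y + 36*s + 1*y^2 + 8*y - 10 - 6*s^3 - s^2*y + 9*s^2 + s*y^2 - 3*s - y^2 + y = -6*s^3 + s^2*(-y - 20) + s*(y^2 - 10*y)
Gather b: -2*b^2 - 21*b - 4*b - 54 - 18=-2*b^2 - 25*b - 72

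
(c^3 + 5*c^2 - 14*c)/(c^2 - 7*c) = (c^2 + 5*c - 14)/(c - 7)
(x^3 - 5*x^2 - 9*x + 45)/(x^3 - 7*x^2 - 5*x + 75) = (x - 3)/(x - 5)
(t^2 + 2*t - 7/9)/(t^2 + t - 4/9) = (3*t + 7)/(3*t + 4)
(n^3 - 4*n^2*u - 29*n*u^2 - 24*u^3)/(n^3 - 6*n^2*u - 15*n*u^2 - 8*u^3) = (n + 3*u)/(n + u)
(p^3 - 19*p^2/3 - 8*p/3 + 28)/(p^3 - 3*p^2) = (3*p^3 - 19*p^2 - 8*p + 84)/(3*p^2*(p - 3))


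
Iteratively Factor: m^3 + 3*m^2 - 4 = (m + 2)*(m^2 + m - 2) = (m + 2)^2*(m - 1)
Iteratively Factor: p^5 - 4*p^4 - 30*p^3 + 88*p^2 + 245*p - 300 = (p - 5)*(p^4 + p^3 - 25*p^2 - 37*p + 60) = (p - 5)*(p + 3)*(p^3 - 2*p^2 - 19*p + 20) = (p - 5)*(p - 1)*(p + 3)*(p^2 - p - 20) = (p - 5)*(p - 1)*(p + 3)*(p + 4)*(p - 5)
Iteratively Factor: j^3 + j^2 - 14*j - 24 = (j - 4)*(j^2 + 5*j + 6) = (j - 4)*(j + 2)*(j + 3)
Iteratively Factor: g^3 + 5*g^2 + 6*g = (g + 2)*(g^2 + 3*g) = g*(g + 2)*(g + 3)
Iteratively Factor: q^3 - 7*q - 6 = (q + 2)*(q^2 - 2*q - 3) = (q - 3)*(q + 2)*(q + 1)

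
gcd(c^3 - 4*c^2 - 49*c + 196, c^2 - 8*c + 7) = c - 7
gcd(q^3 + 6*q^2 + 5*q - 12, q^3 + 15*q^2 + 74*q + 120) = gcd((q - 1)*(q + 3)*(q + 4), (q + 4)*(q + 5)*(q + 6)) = q + 4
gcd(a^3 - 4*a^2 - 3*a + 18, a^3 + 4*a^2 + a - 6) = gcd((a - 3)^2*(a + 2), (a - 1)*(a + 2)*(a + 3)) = a + 2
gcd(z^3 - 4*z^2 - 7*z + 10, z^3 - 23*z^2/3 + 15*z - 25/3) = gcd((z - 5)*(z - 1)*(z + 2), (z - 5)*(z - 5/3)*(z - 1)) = z^2 - 6*z + 5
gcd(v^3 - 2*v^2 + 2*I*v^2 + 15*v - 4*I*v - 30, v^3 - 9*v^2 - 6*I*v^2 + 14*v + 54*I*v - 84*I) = v - 2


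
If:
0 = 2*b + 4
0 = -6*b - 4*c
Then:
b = -2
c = 3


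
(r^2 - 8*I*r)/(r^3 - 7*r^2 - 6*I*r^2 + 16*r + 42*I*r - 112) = r/(r^2 + r*(-7 + 2*I) - 14*I)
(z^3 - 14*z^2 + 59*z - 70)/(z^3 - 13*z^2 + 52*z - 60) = (z - 7)/(z - 6)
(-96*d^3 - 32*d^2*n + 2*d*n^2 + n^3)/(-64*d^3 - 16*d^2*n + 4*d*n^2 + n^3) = (6*d - n)/(4*d - n)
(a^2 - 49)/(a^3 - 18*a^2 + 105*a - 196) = (a + 7)/(a^2 - 11*a + 28)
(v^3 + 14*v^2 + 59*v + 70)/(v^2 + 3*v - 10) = (v^2 + 9*v + 14)/(v - 2)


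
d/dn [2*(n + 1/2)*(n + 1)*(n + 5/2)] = 6*n^2 + 16*n + 17/2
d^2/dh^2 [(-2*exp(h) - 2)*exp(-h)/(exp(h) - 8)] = 2*(-exp(3*h) - 12*exp(2*h) + 24*exp(h) - 64)*exp(-h)/(exp(3*h) - 24*exp(2*h) + 192*exp(h) - 512)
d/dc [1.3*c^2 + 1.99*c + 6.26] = 2.6*c + 1.99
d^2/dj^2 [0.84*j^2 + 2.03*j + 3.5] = 1.68000000000000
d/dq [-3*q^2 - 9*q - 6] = -6*q - 9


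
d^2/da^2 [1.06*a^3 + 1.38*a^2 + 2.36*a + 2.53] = 6.36*a + 2.76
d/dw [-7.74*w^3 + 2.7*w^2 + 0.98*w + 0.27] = -23.22*w^2 + 5.4*w + 0.98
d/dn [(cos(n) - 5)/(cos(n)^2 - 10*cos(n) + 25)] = sin(n)/(cos(n) - 5)^2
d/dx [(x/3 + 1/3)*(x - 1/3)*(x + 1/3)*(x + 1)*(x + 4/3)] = 5*x^4/3 + 40*x^3/9 + 32*x^2/9 + 52*x/81 - 11/81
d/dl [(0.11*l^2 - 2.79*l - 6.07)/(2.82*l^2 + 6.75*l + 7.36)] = (8.6103*l^2 + 35.854*l + 20.4381)/(7.9524*l^4 + 38.07*l^3 + 87.0729*l^2 + 99.36*l + 54.1696)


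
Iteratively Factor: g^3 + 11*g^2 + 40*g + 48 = (g + 4)*(g^2 + 7*g + 12) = (g + 4)^2*(g + 3)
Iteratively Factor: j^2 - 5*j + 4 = (j - 4)*(j - 1)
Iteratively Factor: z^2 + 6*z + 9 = (z + 3)*(z + 3)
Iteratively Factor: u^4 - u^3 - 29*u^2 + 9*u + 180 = (u + 4)*(u^3 - 5*u^2 - 9*u + 45) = (u - 5)*(u + 4)*(u^2 - 9) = (u - 5)*(u + 3)*(u + 4)*(u - 3)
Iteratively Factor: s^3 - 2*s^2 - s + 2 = (s - 2)*(s^2 - 1) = (s - 2)*(s - 1)*(s + 1)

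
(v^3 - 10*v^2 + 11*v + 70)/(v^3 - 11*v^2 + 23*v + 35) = (v + 2)/(v + 1)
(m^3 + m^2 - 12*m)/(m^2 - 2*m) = (m^2 + m - 12)/(m - 2)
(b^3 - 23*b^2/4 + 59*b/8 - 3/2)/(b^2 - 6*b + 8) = (8*b^2 - 14*b + 3)/(8*(b - 2))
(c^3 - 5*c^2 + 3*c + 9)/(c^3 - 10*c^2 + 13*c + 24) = (c - 3)/(c - 8)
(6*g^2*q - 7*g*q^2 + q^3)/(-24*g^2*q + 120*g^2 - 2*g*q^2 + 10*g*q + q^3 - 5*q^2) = q*(-g + q)/(4*g*q - 20*g + q^2 - 5*q)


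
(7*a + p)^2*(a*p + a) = 49*a^3*p + 49*a^3 + 14*a^2*p^2 + 14*a^2*p + a*p^3 + a*p^2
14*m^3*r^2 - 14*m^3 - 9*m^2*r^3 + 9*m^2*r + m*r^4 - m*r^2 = (-7*m + r)*(-2*m + r)*(r - 1)*(m*r + m)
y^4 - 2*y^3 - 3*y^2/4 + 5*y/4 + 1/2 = (y - 2)*(y - 1)*(y + 1/2)^2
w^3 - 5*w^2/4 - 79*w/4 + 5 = (w - 5)*(w - 1/4)*(w + 4)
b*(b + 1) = b^2 + b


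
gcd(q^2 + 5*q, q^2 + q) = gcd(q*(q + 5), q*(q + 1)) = q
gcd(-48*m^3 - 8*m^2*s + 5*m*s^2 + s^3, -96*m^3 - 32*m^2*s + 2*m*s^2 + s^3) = 16*m^2 + 8*m*s + s^2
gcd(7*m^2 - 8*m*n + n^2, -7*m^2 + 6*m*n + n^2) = m - n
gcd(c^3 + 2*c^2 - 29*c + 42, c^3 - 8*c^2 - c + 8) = 1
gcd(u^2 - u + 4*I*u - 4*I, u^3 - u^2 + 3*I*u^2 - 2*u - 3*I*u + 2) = u - 1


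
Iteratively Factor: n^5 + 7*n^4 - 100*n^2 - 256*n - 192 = (n + 4)*(n^4 + 3*n^3 - 12*n^2 - 52*n - 48) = (n + 2)*(n + 4)*(n^3 + n^2 - 14*n - 24) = (n + 2)*(n + 3)*(n + 4)*(n^2 - 2*n - 8) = (n + 2)^2*(n + 3)*(n + 4)*(n - 4)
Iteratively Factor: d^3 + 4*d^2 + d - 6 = (d - 1)*(d^2 + 5*d + 6) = (d - 1)*(d + 2)*(d + 3)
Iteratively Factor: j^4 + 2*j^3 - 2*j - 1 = (j + 1)*(j^3 + j^2 - j - 1) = (j + 1)^2*(j^2 - 1) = (j - 1)*(j + 1)^2*(j + 1)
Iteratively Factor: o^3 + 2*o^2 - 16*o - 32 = (o + 2)*(o^2 - 16) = (o - 4)*(o + 2)*(o + 4)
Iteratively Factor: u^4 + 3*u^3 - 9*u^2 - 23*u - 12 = (u + 1)*(u^3 + 2*u^2 - 11*u - 12) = (u + 1)^2*(u^2 + u - 12) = (u - 3)*(u + 1)^2*(u + 4)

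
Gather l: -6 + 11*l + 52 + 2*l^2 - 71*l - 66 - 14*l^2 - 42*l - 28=-12*l^2 - 102*l - 48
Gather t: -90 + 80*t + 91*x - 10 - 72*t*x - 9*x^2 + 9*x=t*(80 - 72*x) - 9*x^2 + 100*x - 100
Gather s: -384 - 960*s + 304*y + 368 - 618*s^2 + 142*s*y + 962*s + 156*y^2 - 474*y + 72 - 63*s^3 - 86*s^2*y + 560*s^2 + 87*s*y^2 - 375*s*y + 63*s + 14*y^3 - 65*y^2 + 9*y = -63*s^3 + s^2*(-86*y - 58) + s*(87*y^2 - 233*y + 65) + 14*y^3 + 91*y^2 - 161*y + 56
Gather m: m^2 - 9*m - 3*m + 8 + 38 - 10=m^2 - 12*m + 36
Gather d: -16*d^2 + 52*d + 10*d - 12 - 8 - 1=-16*d^2 + 62*d - 21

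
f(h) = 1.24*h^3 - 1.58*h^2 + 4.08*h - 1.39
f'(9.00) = 276.96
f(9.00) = 811.31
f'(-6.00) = 156.96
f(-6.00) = -350.59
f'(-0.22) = 4.96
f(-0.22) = -2.38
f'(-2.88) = 44.04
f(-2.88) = -55.87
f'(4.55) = 66.72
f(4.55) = 101.27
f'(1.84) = 10.86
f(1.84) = 8.49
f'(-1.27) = 14.09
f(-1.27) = -11.66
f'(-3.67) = 65.78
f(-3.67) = -98.94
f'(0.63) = 3.57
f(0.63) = 0.86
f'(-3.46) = 59.55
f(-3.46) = -85.78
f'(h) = 3.72*h^2 - 3.16*h + 4.08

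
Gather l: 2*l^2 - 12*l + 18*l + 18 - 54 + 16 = 2*l^2 + 6*l - 20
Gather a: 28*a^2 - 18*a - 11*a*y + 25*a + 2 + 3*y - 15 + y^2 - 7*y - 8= 28*a^2 + a*(7 - 11*y) + y^2 - 4*y - 21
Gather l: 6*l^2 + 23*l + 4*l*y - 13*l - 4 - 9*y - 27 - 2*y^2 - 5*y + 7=6*l^2 + l*(4*y + 10) - 2*y^2 - 14*y - 24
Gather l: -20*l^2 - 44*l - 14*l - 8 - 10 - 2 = -20*l^2 - 58*l - 20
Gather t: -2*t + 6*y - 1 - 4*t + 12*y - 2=-6*t + 18*y - 3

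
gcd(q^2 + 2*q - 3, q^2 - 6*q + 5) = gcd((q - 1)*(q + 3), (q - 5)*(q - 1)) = q - 1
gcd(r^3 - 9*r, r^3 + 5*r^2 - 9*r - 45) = r^2 - 9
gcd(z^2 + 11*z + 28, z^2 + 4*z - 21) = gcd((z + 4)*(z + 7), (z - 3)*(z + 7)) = z + 7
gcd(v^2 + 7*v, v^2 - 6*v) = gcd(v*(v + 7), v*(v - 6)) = v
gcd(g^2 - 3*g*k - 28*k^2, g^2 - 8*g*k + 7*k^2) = g - 7*k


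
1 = 1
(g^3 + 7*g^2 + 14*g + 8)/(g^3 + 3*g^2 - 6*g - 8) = (g + 2)/(g - 2)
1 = 1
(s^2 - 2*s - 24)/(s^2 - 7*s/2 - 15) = 2*(s + 4)/(2*s + 5)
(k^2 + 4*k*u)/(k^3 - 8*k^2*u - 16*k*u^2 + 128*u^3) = k/(k^2 - 12*k*u + 32*u^2)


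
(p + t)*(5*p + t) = 5*p^2 + 6*p*t + t^2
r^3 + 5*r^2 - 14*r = r*(r - 2)*(r + 7)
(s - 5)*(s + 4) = s^2 - s - 20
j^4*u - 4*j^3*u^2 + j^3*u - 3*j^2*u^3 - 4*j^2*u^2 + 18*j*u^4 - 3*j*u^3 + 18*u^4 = (j - 3*u)^2*(j + 2*u)*(j*u + u)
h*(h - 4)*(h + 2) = h^3 - 2*h^2 - 8*h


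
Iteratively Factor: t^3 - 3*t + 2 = (t - 1)*(t^2 + t - 2) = (t - 1)*(t + 2)*(t - 1)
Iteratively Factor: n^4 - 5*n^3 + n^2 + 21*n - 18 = (n - 3)*(n^3 - 2*n^2 - 5*n + 6) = (n - 3)*(n - 1)*(n^2 - n - 6) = (n - 3)*(n - 1)*(n + 2)*(n - 3)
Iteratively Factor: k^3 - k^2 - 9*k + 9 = (k + 3)*(k^2 - 4*k + 3) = (k - 1)*(k + 3)*(k - 3)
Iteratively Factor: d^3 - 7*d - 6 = (d - 3)*(d^2 + 3*d + 2) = (d - 3)*(d + 2)*(d + 1)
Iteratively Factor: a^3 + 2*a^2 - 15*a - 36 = (a + 3)*(a^2 - a - 12) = (a + 3)^2*(a - 4)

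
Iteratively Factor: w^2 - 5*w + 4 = (w - 1)*(w - 4)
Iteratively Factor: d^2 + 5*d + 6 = (d + 3)*(d + 2)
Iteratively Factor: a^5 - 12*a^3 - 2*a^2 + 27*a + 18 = (a - 2)*(a^4 + 2*a^3 - 8*a^2 - 18*a - 9) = (a - 2)*(a + 3)*(a^3 - a^2 - 5*a - 3) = (a - 2)*(a + 1)*(a + 3)*(a^2 - 2*a - 3) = (a - 2)*(a + 1)^2*(a + 3)*(a - 3)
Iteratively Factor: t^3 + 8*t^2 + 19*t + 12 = (t + 4)*(t^2 + 4*t + 3) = (t + 3)*(t + 4)*(t + 1)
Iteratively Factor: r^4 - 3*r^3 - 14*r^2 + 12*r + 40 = (r - 2)*(r^3 - r^2 - 16*r - 20) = (r - 5)*(r - 2)*(r^2 + 4*r + 4) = (r - 5)*(r - 2)*(r + 2)*(r + 2)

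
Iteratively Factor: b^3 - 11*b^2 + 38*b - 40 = (b - 5)*(b^2 - 6*b + 8) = (b - 5)*(b - 2)*(b - 4)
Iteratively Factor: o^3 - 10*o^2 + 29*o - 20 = (o - 5)*(o^2 - 5*o + 4) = (o - 5)*(o - 4)*(o - 1)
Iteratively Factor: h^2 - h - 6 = (h - 3)*(h + 2)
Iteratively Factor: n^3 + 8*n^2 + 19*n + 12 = (n + 4)*(n^2 + 4*n + 3) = (n + 1)*(n + 4)*(n + 3)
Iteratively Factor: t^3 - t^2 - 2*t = (t)*(t^2 - t - 2) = t*(t - 2)*(t + 1)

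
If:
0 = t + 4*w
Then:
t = -4*w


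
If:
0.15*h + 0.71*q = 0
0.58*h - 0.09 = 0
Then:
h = 0.16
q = -0.03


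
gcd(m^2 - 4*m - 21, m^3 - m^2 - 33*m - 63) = m^2 - 4*m - 21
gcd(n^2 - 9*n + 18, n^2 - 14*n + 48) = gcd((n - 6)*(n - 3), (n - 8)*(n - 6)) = n - 6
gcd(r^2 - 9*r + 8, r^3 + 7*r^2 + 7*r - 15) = r - 1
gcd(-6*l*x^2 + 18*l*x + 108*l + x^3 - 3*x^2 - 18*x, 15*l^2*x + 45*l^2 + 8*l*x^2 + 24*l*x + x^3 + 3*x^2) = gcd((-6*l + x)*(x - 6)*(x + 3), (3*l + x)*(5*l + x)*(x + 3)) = x + 3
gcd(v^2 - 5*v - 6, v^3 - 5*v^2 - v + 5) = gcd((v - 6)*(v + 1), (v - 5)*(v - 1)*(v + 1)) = v + 1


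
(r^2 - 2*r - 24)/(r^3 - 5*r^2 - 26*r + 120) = (r + 4)/(r^2 + r - 20)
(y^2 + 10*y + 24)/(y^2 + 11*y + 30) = (y + 4)/(y + 5)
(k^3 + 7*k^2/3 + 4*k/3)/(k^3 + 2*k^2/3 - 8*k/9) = 3*(k + 1)/(3*k - 2)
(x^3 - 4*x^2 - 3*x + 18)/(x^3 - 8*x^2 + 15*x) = (x^2 - x - 6)/(x*(x - 5))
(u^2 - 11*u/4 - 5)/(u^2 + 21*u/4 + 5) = (u - 4)/(u + 4)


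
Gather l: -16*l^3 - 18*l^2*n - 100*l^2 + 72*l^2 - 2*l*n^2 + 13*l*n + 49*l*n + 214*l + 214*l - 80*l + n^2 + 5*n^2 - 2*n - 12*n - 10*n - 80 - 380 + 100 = -16*l^3 + l^2*(-18*n - 28) + l*(-2*n^2 + 62*n + 348) + 6*n^2 - 24*n - 360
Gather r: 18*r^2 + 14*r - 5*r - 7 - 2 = 18*r^2 + 9*r - 9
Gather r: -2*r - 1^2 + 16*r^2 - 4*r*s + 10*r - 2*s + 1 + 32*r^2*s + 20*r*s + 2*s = r^2*(32*s + 16) + r*(16*s + 8)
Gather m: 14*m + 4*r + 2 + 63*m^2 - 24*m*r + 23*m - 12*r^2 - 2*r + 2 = 63*m^2 + m*(37 - 24*r) - 12*r^2 + 2*r + 4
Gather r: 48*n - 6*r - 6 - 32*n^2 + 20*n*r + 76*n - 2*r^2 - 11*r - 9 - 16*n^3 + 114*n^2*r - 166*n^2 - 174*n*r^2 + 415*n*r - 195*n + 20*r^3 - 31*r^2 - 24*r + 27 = -16*n^3 - 198*n^2 - 71*n + 20*r^3 + r^2*(-174*n - 33) + r*(114*n^2 + 435*n - 41) + 12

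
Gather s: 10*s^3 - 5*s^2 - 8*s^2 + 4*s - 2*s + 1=10*s^3 - 13*s^2 + 2*s + 1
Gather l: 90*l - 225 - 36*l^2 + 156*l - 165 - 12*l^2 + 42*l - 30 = -48*l^2 + 288*l - 420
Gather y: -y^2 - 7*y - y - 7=-y^2 - 8*y - 7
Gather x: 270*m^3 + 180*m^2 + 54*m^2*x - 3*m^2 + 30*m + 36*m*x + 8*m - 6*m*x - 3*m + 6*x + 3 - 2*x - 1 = 270*m^3 + 177*m^2 + 35*m + x*(54*m^2 + 30*m + 4) + 2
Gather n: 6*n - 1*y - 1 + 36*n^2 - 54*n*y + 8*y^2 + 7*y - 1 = 36*n^2 + n*(6 - 54*y) + 8*y^2 + 6*y - 2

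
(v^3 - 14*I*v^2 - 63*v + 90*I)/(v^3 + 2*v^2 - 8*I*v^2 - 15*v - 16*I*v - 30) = (v - 6*I)/(v + 2)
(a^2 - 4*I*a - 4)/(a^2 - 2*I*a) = (a - 2*I)/a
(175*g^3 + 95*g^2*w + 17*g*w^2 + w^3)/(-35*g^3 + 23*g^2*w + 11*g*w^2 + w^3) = (5*g + w)/(-g + w)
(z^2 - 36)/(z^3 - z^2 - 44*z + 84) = (z + 6)/(z^2 + 5*z - 14)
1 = 1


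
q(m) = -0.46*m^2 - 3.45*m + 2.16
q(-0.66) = 4.24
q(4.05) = -19.36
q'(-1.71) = -1.88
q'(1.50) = -4.83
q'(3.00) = -6.21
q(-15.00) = -49.59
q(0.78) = -0.81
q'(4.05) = -7.18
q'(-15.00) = 10.35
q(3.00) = -12.33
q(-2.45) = 7.85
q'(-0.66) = -2.84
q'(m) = -0.92*m - 3.45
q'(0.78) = -4.17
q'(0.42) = -3.84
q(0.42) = 0.63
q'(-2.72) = -0.95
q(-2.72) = 8.14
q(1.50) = -4.05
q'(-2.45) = -1.20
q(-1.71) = 6.71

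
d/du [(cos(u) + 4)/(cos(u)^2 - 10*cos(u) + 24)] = (cos(u)^2 + 8*cos(u) - 64)*sin(u)/(cos(u)^2 - 10*cos(u) + 24)^2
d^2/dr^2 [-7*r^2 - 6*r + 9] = -14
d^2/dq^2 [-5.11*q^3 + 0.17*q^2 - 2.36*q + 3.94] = 0.34 - 30.66*q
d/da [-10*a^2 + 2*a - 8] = 2 - 20*a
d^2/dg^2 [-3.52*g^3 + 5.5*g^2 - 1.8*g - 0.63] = 11.0 - 21.12*g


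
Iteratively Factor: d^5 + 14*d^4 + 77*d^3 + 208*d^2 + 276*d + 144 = (d + 2)*(d^4 + 12*d^3 + 53*d^2 + 102*d + 72) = (d + 2)*(d + 3)*(d^3 + 9*d^2 + 26*d + 24) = (d + 2)^2*(d + 3)*(d^2 + 7*d + 12) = (d + 2)^2*(d + 3)^2*(d + 4)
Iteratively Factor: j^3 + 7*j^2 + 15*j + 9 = (j + 3)*(j^2 + 4*j + 3) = (j + 3)^2*(j + 1)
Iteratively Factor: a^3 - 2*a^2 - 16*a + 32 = (a - 2)*(a^2 - 16) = (a - 4)*(a - 2)*(a + 4)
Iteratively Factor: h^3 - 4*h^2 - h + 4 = (h - 4)*(h^2 - 1) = (h - 4)*(h - 1)*(h + 1)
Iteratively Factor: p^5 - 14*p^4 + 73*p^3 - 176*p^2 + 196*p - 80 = (p - 4)*(p^4 - 10*p^3 + 33*p^2 - 44*p + 20) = (p - 4)*(p - 1)*(p^3 - 9*p^2 + 24*p - 20) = (p - 4)*(p - 2)*(p - 1)*(p^2 - 7*p + 10) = (p - 4)*(p - 2)^2*(p - 1)*(p - 5)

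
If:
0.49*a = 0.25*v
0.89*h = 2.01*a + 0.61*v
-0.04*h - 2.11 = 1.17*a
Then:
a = -1.61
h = -5.78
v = -3.15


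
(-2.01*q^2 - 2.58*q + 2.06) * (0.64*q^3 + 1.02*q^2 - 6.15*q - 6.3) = -1.2864*q^5 - 3.7014*q^4 + 11.0483*q^3 + 30.6312*q^2 + 3.585*q - 12.978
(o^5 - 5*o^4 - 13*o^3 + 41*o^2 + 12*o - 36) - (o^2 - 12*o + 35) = o^5 - 5*o^4 - 13*o^3 + 40*o^2 + 24*o - 71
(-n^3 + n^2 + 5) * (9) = -9*n^3 + 9*n^2 + 45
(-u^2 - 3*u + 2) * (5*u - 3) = -5*u^3 - 12*u^2 + 19*u - 6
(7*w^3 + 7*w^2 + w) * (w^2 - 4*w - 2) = 7*w^5 - 21*w^4 - 41*w^3 - 18*w^2 - 2*w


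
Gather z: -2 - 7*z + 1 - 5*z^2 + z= -5*z^2 - 6*z - 1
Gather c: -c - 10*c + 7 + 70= 77 - 11*c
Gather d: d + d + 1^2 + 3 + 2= 2*d + 6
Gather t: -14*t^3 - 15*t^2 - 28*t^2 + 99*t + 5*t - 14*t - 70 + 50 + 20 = -14*t^3 - 43*t^2 + 90*t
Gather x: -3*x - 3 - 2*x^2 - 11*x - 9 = -2*x^2 - 14*x - 12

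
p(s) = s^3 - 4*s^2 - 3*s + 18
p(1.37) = 8.95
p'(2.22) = -5.97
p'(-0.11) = -2.08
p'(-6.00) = 153.00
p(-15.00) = -4212.00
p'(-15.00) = 792.00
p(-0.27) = 18.50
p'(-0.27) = -0.62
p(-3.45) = -60.32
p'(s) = 3*s^2 - 8*s - 3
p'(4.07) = 14.13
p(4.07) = 6.95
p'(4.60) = 23.68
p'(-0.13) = -1.91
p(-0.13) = 18.32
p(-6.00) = -324.00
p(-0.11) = 18.28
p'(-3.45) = 60.31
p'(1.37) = -8.33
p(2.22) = 2.57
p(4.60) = 16.90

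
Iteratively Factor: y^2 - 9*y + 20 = (y - 5)*(y - 4)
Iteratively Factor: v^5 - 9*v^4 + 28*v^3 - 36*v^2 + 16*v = (v - 4)*(v^4 - 5*v^3 + 8*v^2 - 4*v) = (v - 4)*(v - 2)*(v^3 - 3*v^2 + 2*v) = (v - 4)*(v - 2)^2*(v^2 - v) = v*(v - 4)*(v - 2)^2*(v - 1)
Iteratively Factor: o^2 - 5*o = (o - 5)*(o)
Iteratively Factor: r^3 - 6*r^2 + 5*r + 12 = (r - 3)*(r^2 - 3*r - 4) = (r - 4)*(r - 3)*(r + 1)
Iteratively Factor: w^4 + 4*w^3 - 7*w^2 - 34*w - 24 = (w + 2)*(w^3 + 2*w^2 - 11*w - 12) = (w + 1)*(w + 2)*(w^2 + w - 12) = (w + 1)*(w + 2)*(w + 4)*(w - 3)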